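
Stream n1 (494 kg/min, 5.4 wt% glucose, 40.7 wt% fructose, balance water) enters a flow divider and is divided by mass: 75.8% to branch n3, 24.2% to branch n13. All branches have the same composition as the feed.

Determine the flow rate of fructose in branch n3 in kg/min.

Branch n3 total = 0.758×494 = 374.45 kg/min.
fructose in n3 = 0.407×374.45 = 152.4 kg/min.

152.4 kg/min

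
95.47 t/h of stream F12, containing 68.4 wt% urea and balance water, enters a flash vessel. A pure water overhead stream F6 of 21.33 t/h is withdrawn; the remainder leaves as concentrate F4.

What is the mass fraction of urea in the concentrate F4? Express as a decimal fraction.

urea is not removed: 95.47×0.684 = 65.301 t/h of urea enters F4.
Concentrate = 95.47 − 21.33 = 74.14 t/h.
Mass fraction = 65.301/74.14 = 0.8808.

0.8808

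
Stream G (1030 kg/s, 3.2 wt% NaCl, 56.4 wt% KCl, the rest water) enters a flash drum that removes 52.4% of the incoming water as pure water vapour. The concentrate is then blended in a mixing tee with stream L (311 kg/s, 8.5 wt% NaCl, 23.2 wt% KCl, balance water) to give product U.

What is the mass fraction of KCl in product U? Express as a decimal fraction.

Vapour removed = 0.524×0.404×1030 = 218.05 kg/s; concentrate = 811.95 kg/s.
KCl reaching the mixer = 580.92 (from concentrate) + 311×0.232 = 653.07 kg/s.
Product flow = 811.95 + 311 = 1123 kg/s; KCl fraction = 0.5816.

0.5816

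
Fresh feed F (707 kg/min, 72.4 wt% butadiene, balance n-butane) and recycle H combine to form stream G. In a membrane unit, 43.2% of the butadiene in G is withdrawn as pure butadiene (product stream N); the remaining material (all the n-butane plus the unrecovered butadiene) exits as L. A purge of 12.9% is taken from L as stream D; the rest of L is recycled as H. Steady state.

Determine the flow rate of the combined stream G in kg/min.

2526 kg/min

n-butane enters only via F and leaves only via the purge: 707×0.276 = 0.129×(n-butane in L), and the membrane unit passes all n-butane, so n-butane in G = n-butane in L = 1512.7 kg/min.
butadiene in G: m_A = 707×0.724 + (1−0.129)·(1−0.432)·m_A, so m_A = 511.87/0.5053 = 1013.1 kg/min.
G = 1013.1 + 1512.7 = 2525.7 kg/min.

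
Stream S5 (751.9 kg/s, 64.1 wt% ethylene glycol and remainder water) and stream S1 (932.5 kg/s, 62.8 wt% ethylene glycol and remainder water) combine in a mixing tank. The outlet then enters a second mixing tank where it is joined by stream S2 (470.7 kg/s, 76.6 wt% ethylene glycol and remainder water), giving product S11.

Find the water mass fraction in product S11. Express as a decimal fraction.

0.337

Overall, product flow = 2155.1 kg/s.
water in = 751.9×0.359 + 932.5×0.372 + 470.7×0.234 = 726.97 kg/s.
water fraction in S11 = 0.337.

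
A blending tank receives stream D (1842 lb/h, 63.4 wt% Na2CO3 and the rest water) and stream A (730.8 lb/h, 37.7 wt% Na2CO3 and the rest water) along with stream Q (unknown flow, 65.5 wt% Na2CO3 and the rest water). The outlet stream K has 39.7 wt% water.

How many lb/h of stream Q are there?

Let Q be the unknown flow. Total out = 2572.8 + Q.
water balance: 1129.5 + 0.345·Q = 0.397·(2572.8 + Q)
(0.345 − 0.397)·Q = 0.397×2572.8 − 1129.5 = -108.06
Q = -108.06 / -0.052 = 2078.1 lb/h

2078 lb/h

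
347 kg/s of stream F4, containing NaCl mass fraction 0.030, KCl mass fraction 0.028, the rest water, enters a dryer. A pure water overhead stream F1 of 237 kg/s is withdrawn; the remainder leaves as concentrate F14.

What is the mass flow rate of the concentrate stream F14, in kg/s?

Concentrate = 347 − 237 = 110 kg/s.

110 kg/s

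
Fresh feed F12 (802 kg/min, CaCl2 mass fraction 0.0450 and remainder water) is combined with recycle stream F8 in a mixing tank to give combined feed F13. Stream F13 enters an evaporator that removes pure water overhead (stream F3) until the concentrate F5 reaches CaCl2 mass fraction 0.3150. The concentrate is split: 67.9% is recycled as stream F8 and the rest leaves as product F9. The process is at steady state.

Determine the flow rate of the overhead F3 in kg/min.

Overall CaCl2 balance (none leaves overhead): CaCl2 in fresh feed = CaCl2 in product, i.e. 802×0.045 = (1−0.679)·F5·0.315.
F5 = 36.09/(0.315×0.321) = 356.92 kg/min.
Recycle F8 = 0.679×356.92 = 242.35 kg/min.
Combined feed F13 = 802 + 242.35 = 1044.3 kg/min.
Overhead F3 = F13 − F5 = 1044.3 − 356.92 = 687.43 kg/min.

687.4 kg/min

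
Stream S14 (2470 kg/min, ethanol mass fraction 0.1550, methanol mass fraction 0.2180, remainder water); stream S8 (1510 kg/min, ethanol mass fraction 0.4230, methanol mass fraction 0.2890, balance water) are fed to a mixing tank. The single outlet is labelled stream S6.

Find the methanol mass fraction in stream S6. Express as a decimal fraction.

Total flow out = 2470 + 1510 = 3980 kg/min.
methanol in = 2470×0.218 + 1510×0.289 = 974.85 kg/min.
methanol mass fraction in S6 = 974.85/3980 = 0.2449.

0.2449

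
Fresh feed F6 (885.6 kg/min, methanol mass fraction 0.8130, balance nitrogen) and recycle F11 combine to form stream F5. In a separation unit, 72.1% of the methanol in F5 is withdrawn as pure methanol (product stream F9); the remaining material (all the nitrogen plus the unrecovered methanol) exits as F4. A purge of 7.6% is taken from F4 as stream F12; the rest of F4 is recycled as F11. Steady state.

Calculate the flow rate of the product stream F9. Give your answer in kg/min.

methanol in F5: m_A = 885.6×0.813 + (1−0.076)·(1−0.721)·m_A, so m_A = 719.99/0.7422 = 970.07 kg/min.
Product F9 = 0.721×970.07 = 699.42 kg/min.

699.4 kg/min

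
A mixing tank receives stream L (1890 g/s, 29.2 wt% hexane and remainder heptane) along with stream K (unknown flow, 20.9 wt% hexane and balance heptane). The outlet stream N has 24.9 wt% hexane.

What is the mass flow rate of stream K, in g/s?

Let K be the unknown flow. Total out = 1890 + K.
hexane balance: 551.88 + 0.209·K = 0.249·(1890 + K)
(0.209 − 0.249)·K = 0.249×1890 − 551.88 = -81.27
K = -81.27 / -0.040 = 2031.7 g/s

2032 g/s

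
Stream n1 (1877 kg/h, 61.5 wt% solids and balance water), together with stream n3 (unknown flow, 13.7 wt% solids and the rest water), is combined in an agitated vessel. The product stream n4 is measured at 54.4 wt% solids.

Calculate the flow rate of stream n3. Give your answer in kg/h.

Let n3 be the unknown flow. Total out = 1877 + n3.
solids balance: 1154.4 + 0.137·n3 = 0.544·(1877 + n3)
(0.137 − 0.544)·n3 = 0.544×1877 − 1154.4 = -133.27
n3 = -133.27 / -0.407 = 327.44 kg/h

327.4 kg/h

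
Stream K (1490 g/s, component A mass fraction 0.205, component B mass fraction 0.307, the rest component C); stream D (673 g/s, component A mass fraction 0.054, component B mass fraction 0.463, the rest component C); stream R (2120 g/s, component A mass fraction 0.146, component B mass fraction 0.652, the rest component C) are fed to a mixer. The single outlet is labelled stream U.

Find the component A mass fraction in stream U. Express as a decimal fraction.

0.152

Total flow out = 1490 + 673 + 2120 = 4283 g/s.
component A in = 1490×0.205 + 673×0.054 + 2120×0.146 = 651.31 g/s.
component A mass fraction in U = 651.31/4283 = 0.152.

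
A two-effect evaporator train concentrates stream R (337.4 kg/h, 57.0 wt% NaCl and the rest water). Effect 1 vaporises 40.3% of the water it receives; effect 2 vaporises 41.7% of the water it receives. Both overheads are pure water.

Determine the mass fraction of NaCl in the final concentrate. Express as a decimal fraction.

0.792

water in feed = 337.4×0.430 = 145.08 kg/h.
After stage 1: water left = (1−0.403)×145.08 = 86.614; stream total = 278.93 kg/h.
After stage 2: water left = (1−0.417)×86.614 = 50.496; final concentrate = 242.81 kg/h.
NaCl fraction = 192.32/242.81 = 0.792.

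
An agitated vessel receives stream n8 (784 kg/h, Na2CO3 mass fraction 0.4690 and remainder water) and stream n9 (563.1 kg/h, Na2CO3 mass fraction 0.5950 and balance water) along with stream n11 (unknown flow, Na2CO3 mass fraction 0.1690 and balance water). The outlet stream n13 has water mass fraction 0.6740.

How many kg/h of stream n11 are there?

Let n11 be the unknown flow. Total out = 1347.1 + n11.
water balance: 644.36 + 0.831·n11 = 0.674·(1347.1 + n11)
(0.831 − 0.674)·n11 = 0.674×1347.1 − 644.36 = 263.59
n11 = 263.59 / 0.157 = 1678.9 kg/h

1679 kg/h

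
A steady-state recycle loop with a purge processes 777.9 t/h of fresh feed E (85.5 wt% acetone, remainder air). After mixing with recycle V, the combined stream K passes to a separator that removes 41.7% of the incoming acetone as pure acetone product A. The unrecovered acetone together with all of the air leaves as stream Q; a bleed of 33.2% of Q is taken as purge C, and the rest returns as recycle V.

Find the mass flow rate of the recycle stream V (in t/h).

651.2 t/h

air enters only via E and leaves only via the purge: 777.9×0.145 = 0.332×(air in Q), and the separator passes all air, so air in K = air in Q = 339.75 t/h.
acetone in K: m_A = 777.9×0.855 + (1−0.332)·(1−0.417)·m_A, so m_A = 665.1/0.6106 = 1089.3 t/h.
Q = (1−0.417)×1089.3 + 339.75 = 974.83 t/h.
Recycle V = (1−0.332)×974.83 = 651.19 t/h.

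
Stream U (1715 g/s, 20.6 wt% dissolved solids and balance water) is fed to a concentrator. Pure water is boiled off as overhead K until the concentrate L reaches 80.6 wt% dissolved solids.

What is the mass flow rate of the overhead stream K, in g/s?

1277 g/s

dissolved solids is conserved: 1715×0.206 = 353.29 g/s all reports to the concentrate.
Concentrate = 353.29/(target fraction) = 438.33 g/s.
Overhead = 1715 − 438.33 = 1276.7 g/s.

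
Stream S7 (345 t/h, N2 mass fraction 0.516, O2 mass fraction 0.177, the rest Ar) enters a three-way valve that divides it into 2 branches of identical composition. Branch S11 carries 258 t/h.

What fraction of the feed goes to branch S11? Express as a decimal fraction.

Fraction to S11 = 258/345 = 0.7478.

0.748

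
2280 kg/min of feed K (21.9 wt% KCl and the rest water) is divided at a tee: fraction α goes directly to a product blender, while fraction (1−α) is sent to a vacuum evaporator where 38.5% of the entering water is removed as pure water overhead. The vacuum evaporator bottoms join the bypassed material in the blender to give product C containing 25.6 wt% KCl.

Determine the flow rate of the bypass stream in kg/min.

1184 kg/min

All 2280×0.219 = 499.32 kg/min of KCl reaches C, so C = 499.32/0.256 = 1950.5 kg/min and vapour = 329.53 kg/min.
The evaporator receives (1−α)·2280 of feed at 0.781 water and removes 0.385 of that water:
0.385×0.781×(1−α)×2280 = 329.53
(1−α) = 329.53/685.56 = 0.4807;  α = 0.5193.
Bypass flow = 0.5193×2280 = 1184.1 kg/min.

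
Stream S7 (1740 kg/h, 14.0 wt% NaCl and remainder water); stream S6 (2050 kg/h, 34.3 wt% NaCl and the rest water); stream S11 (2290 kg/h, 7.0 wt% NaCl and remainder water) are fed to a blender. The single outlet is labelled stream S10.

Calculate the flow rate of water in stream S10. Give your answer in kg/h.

water out = water in = 1740×0.860 + 2050×0.657 + 2290×0.930 = 4973 kg/h.

4973 kg/h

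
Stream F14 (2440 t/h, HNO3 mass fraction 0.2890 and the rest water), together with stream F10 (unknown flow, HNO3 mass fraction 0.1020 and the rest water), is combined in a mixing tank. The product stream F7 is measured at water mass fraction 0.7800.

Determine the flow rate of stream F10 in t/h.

Let F10 be the unknown flow. Total out = 2440 + F10.
water balance: 1734.8 + 0.898·F10 = 0.780·(2440 + F10)
(0.898 − 0.780)·F10 = 0.780×2440 − 1734.8 = 168.36
F10 = 168.36 / 0.118 = 1426.8 t/h

1427 t/h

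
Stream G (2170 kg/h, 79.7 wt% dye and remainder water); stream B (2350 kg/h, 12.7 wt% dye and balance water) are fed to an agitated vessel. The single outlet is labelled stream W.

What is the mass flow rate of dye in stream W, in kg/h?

dye out = dye in = 2170×0.797 + 2350×0.127 = 2027.9 kg/h.

2028 kg/h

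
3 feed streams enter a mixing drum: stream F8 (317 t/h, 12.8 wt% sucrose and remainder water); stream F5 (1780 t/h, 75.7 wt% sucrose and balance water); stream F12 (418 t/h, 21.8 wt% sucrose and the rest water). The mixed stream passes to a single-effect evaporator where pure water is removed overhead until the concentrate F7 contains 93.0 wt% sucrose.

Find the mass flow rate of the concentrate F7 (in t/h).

sucrose entering = 317×0.128 + 1780×0.757 + 418×0.218 = 1479.2 t/h.
All sucrose reports to F7, so F7 = 1479.2/0.930 = 1590.5 t/h.

1590 t/h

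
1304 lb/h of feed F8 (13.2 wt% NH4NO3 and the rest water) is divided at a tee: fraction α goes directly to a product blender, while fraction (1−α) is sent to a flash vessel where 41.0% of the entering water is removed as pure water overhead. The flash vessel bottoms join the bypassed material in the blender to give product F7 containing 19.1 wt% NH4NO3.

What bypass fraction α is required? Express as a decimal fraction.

0.132

All 1304×0.132 = 172.13 lb/h of NH4NO3 reaches F7, so F7 = 172.13/0.191 = 901.19 lb/h and vapour = 402.81 lb/h.
The evaporator receives (1−α)·1304 of feed at 0.868 water and removes 0.410 of that water:
0.410×0.868×(1−α)×1304 = 402.81
(1−α) = 402.81/464.07 = 0.8680;  α = 0.1320.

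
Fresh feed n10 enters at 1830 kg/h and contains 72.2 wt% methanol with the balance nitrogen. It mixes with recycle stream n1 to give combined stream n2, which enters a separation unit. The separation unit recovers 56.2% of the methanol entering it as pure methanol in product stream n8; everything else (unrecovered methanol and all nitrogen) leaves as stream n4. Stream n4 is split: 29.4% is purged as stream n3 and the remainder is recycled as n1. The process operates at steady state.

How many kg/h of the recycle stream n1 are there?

1813 kg/h

nitrogen enters only via n10 and leaves only via the purge: 1830×0.278 = 0.294×(nitrogen in n4), and the separation unit passes all nitrogen, so nitrogen in n2 = nitrogen in n4 = 1730.4 kg/h.
methanol in n2: m_A = 1830×0.722 + (1−0.294)·(1−0.562)·m_A, so m_A = 1321.3/0.6908 = 1912.7 kg/h.
n4 = (1−0.562)×1912.7 + 1730.4 = 2568.2 kg/h.
Recycle n1 = (1−0.294)×2568.2 = 1813.1 kg/h.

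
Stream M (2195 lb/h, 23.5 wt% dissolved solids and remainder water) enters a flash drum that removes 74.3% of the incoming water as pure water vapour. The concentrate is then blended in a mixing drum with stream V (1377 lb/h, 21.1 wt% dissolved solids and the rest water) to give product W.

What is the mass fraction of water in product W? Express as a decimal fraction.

0.6531

Vapour removed = 0.743×0.765×2195 = 1247.6 lb/h; concentrate = 947.37 lb/h.
water reaching the mixer = 431.55 (from concentrate) + 1377×0.789 = 1518 lb/h.
Product flow = 947.37 + 1377 = 2324.4 lb/h; water fraction = 0.6531.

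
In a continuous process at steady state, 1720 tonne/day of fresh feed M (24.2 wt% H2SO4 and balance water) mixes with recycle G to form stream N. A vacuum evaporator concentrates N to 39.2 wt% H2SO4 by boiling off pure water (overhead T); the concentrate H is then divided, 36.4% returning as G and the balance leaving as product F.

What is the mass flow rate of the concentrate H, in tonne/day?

Overall H2SO4 balance (none leaves overhead): H2SO4 in fresh feed = H2SO4 in product, i.e. 1720×0.242 = (1−0.364)·H·0.392.
H = 416.24/(0.392×0.636) = 1669.6 tonne/day.

1670 tonne/day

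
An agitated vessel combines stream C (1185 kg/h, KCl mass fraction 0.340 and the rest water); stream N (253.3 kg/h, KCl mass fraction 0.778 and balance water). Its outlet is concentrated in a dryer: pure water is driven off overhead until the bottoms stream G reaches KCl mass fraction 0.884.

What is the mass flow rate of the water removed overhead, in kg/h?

759.6 kg/h

KCl entering = 1185×0.340 + 253.3×0.778 = 599.97 kg/h.
All KCl reports to G, so G = 599.97/0.884 = 678.7 kg/h.
Total feed = 1438.3 kg/h; overhead = 1438.3 − 678.7 = 759.6 kg/h.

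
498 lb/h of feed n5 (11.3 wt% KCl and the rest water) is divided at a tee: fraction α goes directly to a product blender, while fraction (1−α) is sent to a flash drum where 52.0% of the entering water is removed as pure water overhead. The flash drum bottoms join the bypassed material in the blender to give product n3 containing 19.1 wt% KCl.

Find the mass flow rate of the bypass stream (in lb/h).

57.08 lb/h

All 498×0.113 = 56.274 lb/h of KCl reaches n3, so n3 = 56.274/0.191 = 294.63 lb/h and vapour = 203.37 lb/h.
The evaporator receives (1−α)·498 of feed at 0.887 water and removes 0.520 of that water:
0.520×0.887×(1−α)×498 = 203.37
(1−α) = 203.37/229.7 = 0.8854;  α = 0.1146.
Bypass flow = 0.1146×498 = 57.076 lb/h.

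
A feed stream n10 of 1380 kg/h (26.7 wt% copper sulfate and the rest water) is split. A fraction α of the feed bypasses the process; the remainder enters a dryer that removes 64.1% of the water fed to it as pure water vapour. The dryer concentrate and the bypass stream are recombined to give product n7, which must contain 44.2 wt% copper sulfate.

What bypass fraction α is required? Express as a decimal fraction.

0.157

All 1380×0.267 = 368.46 kg/h of copper sulfate reaches n7, so n7 = 368.46/0.442 = 833.62 kg/h and vapour = 546.38 kg/h.
The evaporator receives (1−α)·1380 of feed at 0.733 water and removes 0.641 of that water:
0.641×0.733×(1−α)×1380 = 546.38
(1−α) = 546.38/648.4 = 0.8427;  α = 0.1573.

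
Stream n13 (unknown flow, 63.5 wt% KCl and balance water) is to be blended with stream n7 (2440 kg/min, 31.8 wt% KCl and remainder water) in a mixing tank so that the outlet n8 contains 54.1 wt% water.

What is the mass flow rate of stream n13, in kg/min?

1955 kg/min

Let n13 be the unknown flow. Total out = 2440 + n13.
water balance: 1664.1 + 0.365·n13 = 0.541·(2440 + n13)
(0.365 − 0.541)·n13 = 0.541×2440 − 1664.1 = -344.04
n13 = -344.04 / -0.176 = 1954.8 kg/min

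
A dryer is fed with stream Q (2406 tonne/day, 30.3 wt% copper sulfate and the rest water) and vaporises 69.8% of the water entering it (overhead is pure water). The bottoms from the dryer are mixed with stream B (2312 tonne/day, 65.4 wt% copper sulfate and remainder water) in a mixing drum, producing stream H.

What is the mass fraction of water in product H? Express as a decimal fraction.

0.368

Vapour removed = 0.698×0.697×2406 = 1170.5 tonne/day; concentrate = 1235.5 tonne/day.
water reaching the mixer = 506.45 (from concentrate) + 2312×0.346 = 1306.4 tonne/day.
Product flow = 1235.5 + 2312 = 3547.5 tonne/day; water fraction = 0.368.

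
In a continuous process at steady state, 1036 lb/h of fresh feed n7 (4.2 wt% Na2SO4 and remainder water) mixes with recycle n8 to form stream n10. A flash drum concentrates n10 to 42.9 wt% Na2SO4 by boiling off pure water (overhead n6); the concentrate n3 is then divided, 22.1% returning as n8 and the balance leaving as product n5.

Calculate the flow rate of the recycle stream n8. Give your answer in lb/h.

Overall Na2SO4 balance (none leaves overhead): Na2SO4 in fresh feed = Na2SO4 in product, i.e. 1036×0.042 = (1−0.221)·n3·0.429.
n3 = 43.512/(0.429×0.779) = 130.2 lb/h.
Recycle n8 = 0.221×130.2 = 28.774 lb/h.

28.77 lb/h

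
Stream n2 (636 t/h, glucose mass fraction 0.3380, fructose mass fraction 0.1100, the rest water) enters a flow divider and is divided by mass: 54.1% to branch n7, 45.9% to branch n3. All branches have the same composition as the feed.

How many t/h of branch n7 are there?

344.1 t/h

Branch n7 flow = 0.541×636 = 344.08 t/h.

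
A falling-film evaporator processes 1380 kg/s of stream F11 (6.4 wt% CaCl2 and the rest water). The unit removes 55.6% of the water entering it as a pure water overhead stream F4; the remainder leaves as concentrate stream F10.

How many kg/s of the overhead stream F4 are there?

water entering = 1380×0.936 = 1291.7 kg/s; overhead removed = 0.556×1291.7 = 718.17 kg/s.

718.2 kg/s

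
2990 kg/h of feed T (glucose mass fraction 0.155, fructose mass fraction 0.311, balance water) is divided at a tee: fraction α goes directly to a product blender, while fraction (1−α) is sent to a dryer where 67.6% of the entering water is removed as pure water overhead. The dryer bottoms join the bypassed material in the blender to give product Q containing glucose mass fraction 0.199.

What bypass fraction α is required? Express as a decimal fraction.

0.387

All 2990×0.155 = 463.45 kg/h of glucose reaches Q, so Q = 463.45/0.199 = 2328.9 kg/h and vapour = 661.11 kg/h.
The evaporator receives (1−α)·2990 of feed at 0.534 water and removes 0.676 of that water:
0.676×0.534×(1−α)×2990 = 661.11
(1−α) = 661.11/1079.3 = 0.6125;  α = 0.3875.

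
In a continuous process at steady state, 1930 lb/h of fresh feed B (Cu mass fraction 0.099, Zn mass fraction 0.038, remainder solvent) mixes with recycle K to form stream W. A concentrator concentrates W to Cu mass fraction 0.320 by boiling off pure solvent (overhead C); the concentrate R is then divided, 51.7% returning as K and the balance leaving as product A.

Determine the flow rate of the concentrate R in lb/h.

Overall Cu balance (none leaves overhead): Cu in fresh feed = Cu in product, i.e. 1930×0.099 = (1−0.517)·R·0.320.
R = 191.07/(0.320×0.483) = 1236.2 lb/h.

1236 lb/h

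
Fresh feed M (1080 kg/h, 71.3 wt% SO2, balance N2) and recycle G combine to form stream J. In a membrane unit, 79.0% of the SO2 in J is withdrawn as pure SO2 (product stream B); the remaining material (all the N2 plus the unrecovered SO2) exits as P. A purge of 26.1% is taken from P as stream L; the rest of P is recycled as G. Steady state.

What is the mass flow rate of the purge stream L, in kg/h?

359.9 kg/h

N2 enters only via M and leaves only via the purge: 1080×0.287 = 0.261×(N2 in P), and the membrane unit passes all N2, so N2 in J = N2 in P = 1187.6 kg/h.
SO2 in J: m_A = 1080×0.713 + (1−0.261)·(1−0.790)·m_A, so m_A = 770.04/0.8448 = 911.49 kg/h.
P = (1−0.790)×911.49 + 1187.6 = 1379 kg/h.
Purge L = 0.261×1379 = 359.92 kg/h.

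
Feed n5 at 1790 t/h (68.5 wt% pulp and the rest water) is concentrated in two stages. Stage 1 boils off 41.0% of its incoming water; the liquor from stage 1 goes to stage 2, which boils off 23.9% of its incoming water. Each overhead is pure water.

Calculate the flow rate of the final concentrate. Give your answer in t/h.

water in feed = 1790×0.315 = 563.85 t/h.
After stage 1: water left = (1−0.410)×563.85 = 332.67; stream total = 1558.8 t/h.
After stage 2: water left = (1−0.239)×332.67 = 253.16; final concentrate = 1479.3 t/h.

1479 t/h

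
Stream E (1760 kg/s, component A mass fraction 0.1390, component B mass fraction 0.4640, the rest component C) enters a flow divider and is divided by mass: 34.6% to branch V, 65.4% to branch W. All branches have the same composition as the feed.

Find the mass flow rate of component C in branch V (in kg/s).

241.8 kg/s

Branch V total = 0.346×1760 = 608.96 kg/s.
component C in V = 0.397×608.96 = 241.76 kg/s.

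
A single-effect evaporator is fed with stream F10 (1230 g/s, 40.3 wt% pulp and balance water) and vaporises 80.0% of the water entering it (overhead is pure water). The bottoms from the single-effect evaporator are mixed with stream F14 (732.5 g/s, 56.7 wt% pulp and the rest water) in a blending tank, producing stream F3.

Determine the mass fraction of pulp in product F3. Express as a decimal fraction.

0.663

Vapour removed = 0.800×0.597×1230 = 587.45 g/s; concentrate = 642.55 g/s.
pulp reaching the mixer = 495.69 (from concentrate) + 732.5×0.567 = 911.02 g/s.
Product flow = 642.55 + 732.5 = 1375.1 g/s; pulp fraction = 0.663.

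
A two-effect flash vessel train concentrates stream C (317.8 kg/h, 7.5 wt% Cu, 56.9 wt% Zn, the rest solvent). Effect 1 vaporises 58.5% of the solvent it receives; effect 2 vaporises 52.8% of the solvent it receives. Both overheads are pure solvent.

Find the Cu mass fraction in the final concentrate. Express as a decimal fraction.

0.1051

solvent in feed = 317.8×0.356 = 113.14 kg/h.
After stage 1: solvent left = (1−0.585)×113.14 = 46.952; stream total = 251.61 kg/h.
After stage 2: solvent left = (1−0.528)×46.952 = 22.161; final concentrate = 226.82 kg/h.
Cu fraction = 23.835/226.82 = 0.1051.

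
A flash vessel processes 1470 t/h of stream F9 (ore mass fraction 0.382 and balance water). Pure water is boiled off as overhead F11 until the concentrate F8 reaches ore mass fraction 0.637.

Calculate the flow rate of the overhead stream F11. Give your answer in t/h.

588.5 t/h

ore is conserved: 1470×0.382 = 561.54 t/h all reports to the concentrate.
Concentrate = 561.54/(target fraction) = 881.54 t/h.
Overhead = 1470 − 881.54 = 588.46 t/h.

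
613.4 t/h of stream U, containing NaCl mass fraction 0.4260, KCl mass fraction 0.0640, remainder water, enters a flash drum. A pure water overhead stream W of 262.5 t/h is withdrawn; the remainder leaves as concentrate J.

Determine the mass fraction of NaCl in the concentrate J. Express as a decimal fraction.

0.7447

NaCl is not removed: 613.4×0.426 = 261.31 t/h of NaCl enters J.
Concentrate = 613.4 − 262.5 = 350.9 t/h.
Mass fraction = 261.31/350.9 = 0.7447.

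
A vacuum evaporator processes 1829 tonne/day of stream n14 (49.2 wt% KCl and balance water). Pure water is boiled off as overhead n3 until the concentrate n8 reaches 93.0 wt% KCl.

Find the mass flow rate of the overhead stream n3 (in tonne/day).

861.4 tonne/day

KCl is conserved: 1829×0.492 = 899.87 tonne/day all reports to the concentrate.
Concentrate = 899.87/(target fraction) = 967.6 tonne/day.
Overhead = 1829 − 967.6 = 861.4 tonne/day.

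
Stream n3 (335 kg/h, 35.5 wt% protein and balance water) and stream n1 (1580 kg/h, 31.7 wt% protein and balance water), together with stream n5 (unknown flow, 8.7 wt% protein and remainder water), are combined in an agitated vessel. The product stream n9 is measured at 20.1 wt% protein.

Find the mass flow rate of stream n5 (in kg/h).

2060 kg/h

Let n5 be the unknown flow. Total out = 1915 + n5.
protein balance: 619.78 + 0.087·n5 = 0.201·(1915 + n5)
(0.087 − 0.201)·n5 = 0.201×1915 − 619.78 = -234.87
n5 = -234.87 / -0.114 = 2060.3 kg/h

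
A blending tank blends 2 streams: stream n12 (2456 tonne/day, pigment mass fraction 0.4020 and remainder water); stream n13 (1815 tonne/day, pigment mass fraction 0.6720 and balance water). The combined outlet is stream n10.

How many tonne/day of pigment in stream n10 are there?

2207 tonne/day

pigment out = pigment in = 2456×0.402 + 1815×0.672 = 2207 tonne/day.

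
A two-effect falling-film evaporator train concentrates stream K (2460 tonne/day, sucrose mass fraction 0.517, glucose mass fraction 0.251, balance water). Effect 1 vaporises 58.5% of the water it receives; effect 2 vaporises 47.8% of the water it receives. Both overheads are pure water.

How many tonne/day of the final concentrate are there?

2013 tonne/day

water in feed = 2460×0.232 = 570.72 tonne/day.
After stage 1: water left = (1−0.585)×570.72 = 236.85; stream total = 2126.1 tonne/day.
After stage 2: water left = (1−0.478)×236.85 = 123.64; final concentrate = 2012.9 tonne/day.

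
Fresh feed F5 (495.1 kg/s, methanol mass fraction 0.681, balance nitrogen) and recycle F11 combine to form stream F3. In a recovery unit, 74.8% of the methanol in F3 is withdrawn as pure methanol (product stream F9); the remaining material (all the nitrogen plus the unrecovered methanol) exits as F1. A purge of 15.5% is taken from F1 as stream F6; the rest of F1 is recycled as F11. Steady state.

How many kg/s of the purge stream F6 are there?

nitrogen enters only via F5 and leaves only via the purge: 495.1×0.319 = 0.155×(nitrogen in F1), and the recovery unit passes all nitrogen, so nitrogen in F3 = nitrogen in F1 = 1018.9 kg/s.
methanol in F3: m_A = 495.1×0.681 + (1−0.155)·(1−0.748)·m_A, so m_A = 337.16/0.7871 = 428.38 kg/s.
F1 = (1−0.748)×428.38 + 1018.9 = 1126.9 kg/s.
Purge F6 = 0.155×1126.9 = 174.67 kg/s.

174.7 kg/s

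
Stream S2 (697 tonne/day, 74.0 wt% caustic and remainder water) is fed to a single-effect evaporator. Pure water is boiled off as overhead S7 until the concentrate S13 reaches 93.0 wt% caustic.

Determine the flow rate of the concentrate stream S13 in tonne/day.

caustic is conserved: 697×0.740 = 515.78 tonne/day all reports to the concentrate.
Concentrate = 515.78/(target fraction) = 554.6 tonne/day.

554.6 tonne/day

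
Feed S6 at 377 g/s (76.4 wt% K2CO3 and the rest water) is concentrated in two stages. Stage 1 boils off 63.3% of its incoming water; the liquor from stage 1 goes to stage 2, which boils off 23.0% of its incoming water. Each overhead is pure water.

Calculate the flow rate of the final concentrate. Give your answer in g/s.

water in feed = 377×0.236 = 88.972 g/s.
After stage 1: water left = (1−0.633)×88.972 = 32.653; stream total = 320.68 g/s.
After stage 2: water left = (1−0.230)×32.653 = 25.143; final concentrate = 313.17 g/s.

313.2 g/s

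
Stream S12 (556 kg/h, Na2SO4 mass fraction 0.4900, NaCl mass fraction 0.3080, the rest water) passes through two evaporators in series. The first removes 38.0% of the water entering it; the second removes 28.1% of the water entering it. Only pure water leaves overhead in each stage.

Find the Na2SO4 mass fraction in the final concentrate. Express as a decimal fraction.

water in feed = 556×0.202 = 112.31 kg/h.
After stage 1: water left = (1−0.380)×112.31 = 69.633; stream total = 513.32 kg/h.
After stage 2: water left = (1−0.281)×69.633 = 50.066; final concentrate = 493.75 kg/h.
Na2SO4 fraction = 272.44/493.75 = 0.5518.

0.5518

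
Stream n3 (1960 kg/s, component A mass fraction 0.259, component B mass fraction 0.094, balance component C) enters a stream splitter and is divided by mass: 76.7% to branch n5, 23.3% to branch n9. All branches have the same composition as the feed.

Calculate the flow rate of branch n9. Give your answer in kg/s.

Branch n9 flow = 0.233×1960 = 456.68 kg/s.

456.7 kg/s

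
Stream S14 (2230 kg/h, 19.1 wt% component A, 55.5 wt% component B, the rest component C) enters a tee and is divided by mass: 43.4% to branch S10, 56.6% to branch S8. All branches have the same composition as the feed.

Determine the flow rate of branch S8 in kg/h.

1262 kg/h

Branch S8 flow = 0.566×2230 = 1262.2 kg/h.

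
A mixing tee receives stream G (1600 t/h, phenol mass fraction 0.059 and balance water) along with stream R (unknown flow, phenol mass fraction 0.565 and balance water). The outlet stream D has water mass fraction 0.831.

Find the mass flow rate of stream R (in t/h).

444.4 t/h

Let R be the unknown flow. Total out = 1600 + R.
water balance: 1505.6 + 0.435·R = 0.831·(1600 + R)
(0.435 − 0.831)·R = 0.831×1600 − 1505.6 = -176
R = -176 / -0.396 = 444.44 t/h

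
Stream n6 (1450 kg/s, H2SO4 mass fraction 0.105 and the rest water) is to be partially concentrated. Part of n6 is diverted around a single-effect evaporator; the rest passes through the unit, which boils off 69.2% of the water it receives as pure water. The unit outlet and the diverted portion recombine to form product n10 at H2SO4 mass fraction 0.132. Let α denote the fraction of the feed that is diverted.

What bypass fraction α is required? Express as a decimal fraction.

All 1450×0.105 = 152.25 kg/s of H2SO4 reaches n10, so n10 = 152.25/0.132 = 1153.4 kg/s and vapour = 296.59 kg/s.
The evaporator receives (1−α)·1450 of feed at 0.895 water and removes 0.692 of that water:
0.692×0.895×(1−α)×1450 = 296.59
(1−α) = 296.59/898.04 = 0.3303;  α = 0.6697.

0.670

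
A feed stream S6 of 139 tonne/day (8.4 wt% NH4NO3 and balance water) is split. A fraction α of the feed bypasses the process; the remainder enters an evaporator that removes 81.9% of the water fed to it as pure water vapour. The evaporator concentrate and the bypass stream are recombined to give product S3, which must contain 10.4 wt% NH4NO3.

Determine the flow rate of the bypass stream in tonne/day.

103.4 tonne/day

All 139×0.084 = 11.676 tonne/day of NH4NO3 reaches S3, so S3 = 11.676/0.104 = 112.27 tonne/day and vapour = 26.731 tonne/day.
The evaporator receives (1−α)·139 of feed at 0.916 water and removes 0.819 of that water:
0.819×0.916×(1−α)×139 = 26.731
(1−α) = 26.731/104.28 = 0.2563;  α = 0.7437.
Bypass flow = 0.7437×139 = 103.37 tonne/day.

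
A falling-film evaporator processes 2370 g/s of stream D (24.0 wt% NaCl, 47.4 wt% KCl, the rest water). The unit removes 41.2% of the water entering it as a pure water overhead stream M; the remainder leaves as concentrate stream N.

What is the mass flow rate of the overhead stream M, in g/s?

279.3 g/s

water entering = 2370×0.286 = 677.82 g/s; overhead removed = 0.412×677.82 = 279.26 g/s.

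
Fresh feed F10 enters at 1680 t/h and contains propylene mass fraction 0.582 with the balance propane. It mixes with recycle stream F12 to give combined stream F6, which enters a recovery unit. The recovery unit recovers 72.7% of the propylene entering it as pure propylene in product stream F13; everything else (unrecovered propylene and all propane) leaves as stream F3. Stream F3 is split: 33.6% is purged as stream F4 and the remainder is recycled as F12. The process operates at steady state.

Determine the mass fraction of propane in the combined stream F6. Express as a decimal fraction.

propane enters only via F10 and leaves only via the purge: 1680×0.418 = 0.336×(propane in F3), and the recovery unit passes all propane, so propane in F6 = propane in F3 = 2090 t/h.
propylene in F6: m_A = 1680×0.582 + (1−0.336)·(1−0.727)·m_A, so m_A = 977.76/0.8187 = 1194.2 t/h.
F6 = 1194.2 + 2090 = 3284.2 t/h.
propane fraction in F6 = 2090/3284.2 = 0.636.

0.636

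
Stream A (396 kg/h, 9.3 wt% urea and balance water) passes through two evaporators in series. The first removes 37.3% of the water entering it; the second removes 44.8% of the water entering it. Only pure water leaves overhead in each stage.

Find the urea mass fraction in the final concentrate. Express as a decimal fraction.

0.229

water in feed = 396×0.907 = 359.17 kg/h.
After stage 1: water left = (1−0.373)×359.17 = 225.2; stream total = 262.03 kg/h.
After stage 2: water left = (1−0.448)×225.2 = 124.31; final concentrate = 161.14 kg/h.
urea fraction = 36.828/161.14 = 0.229.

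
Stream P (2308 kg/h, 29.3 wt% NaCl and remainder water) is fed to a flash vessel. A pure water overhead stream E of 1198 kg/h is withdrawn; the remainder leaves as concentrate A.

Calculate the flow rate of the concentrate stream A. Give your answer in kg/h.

Concentrate = 2308 − 1198 = 1110 kg/h.

1110 kg/h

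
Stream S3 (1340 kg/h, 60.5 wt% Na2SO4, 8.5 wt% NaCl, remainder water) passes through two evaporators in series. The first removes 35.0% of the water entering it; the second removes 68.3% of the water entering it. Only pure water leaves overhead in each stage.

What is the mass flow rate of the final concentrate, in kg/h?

1010 kg/h

water in feed = 1340×0.310 = 415.4 kg/h.
After stage 1: water left = (1−0.350)×415.4 = 270.01; stream total = 1194.6 kg/h.
After stage 2: water left = (1−0.683)×270.01 = 85.593; final concentrate = 1010.2 kg/h.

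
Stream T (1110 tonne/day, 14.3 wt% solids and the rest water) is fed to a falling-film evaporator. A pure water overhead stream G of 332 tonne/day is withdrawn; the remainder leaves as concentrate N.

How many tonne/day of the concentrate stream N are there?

778 tonne/day

Concentrate = 1110 − 332 = 778 tonne/day.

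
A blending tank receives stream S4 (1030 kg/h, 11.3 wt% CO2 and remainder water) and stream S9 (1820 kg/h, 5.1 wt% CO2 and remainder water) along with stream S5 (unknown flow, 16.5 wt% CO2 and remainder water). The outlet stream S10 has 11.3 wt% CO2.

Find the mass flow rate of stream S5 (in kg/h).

2170 kg/h

Let S5 be the unknown flow. Total out = 2850 + S5.
CO2 balance: 209.21 + 0.165·S5 = 0.113·(2850 + S5)
(0.165 − 0.113)·S5 = 0.113×2850 − 209.21 = 112.84
S5 = 112.84 / 0.052 = 2170 kg/h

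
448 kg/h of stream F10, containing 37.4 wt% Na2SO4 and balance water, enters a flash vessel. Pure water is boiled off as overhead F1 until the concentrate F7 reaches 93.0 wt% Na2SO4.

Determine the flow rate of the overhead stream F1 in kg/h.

Na2SO4 is conserved: 448×0.374 = 167.55 kg/h all reports to the concentrate.
Concentrate = 167.55/(target fraction) = 180.16 kg/h.
Overhead = 448 − 180.16 = 267.84 kg/h.

267.8 kg/h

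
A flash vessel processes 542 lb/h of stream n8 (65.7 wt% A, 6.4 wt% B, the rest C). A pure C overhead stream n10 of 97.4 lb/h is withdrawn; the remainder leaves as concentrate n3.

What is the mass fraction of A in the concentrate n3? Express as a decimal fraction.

A is not removed: 542×0.657 = 356.09 lb/h of A enters n3.
Concentrate = 542 − 97.4 = 444.6 lb/h.
Mass fraction = 356.09/444.6 = 0.801.

0.801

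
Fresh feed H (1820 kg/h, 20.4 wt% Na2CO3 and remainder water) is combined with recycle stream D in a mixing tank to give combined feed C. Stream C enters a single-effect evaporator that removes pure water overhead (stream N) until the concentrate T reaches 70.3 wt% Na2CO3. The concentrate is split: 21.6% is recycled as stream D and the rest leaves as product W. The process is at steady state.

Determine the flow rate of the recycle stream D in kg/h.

Overall Na2CO3 balance (none leaves overhead): Na2CO3 in fresh feed = Na2CO3 in product, i.e. 1820×0.204 = (1−0.216)·T·0.703.
T = 371.28/(0.703×0.784) = 673.64 kg/h.
Recycle D = 0.216×673.64 = 145.51 kg/h.

145.5 kg/h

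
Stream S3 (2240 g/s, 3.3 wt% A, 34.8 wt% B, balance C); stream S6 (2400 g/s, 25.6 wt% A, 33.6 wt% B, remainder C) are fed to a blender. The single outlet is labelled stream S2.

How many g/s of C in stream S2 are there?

C out = C in = 2240×0.619 + 2400×0.408 = 2365.8 g/s.

2366 g/s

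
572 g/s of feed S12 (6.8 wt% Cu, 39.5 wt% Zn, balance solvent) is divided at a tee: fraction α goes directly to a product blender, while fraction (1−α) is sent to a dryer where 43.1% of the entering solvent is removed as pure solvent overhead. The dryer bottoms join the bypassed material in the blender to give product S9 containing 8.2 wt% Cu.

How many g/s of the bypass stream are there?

All 572×0.068 = 38.896 g/s of Cu reaches S9, so S9 = 38.896/0.082 = 474.34 g/s and vapour = 97.659 g/s.
The evaporator receives (1−α)·572 of feed at 0.537 solvent and removes 0.431 of that solvent:
0.431×0.537×(1−α)×572 = 97.659
(1−α) = 97.659/132.39 = 0.7377;  α = 0.2623.
Bypass flow = 0.2623×572 = 150.05 g/s.

150.1 g/s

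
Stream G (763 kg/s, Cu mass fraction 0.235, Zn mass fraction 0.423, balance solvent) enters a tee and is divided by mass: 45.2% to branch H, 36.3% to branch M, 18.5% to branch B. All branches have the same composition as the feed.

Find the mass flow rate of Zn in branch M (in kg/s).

117.2 kg/s

Branch M total = 0.363×763 = 276.97 kg/s.
Zn in M = 0.423×276.97 = 117.16 kg/s.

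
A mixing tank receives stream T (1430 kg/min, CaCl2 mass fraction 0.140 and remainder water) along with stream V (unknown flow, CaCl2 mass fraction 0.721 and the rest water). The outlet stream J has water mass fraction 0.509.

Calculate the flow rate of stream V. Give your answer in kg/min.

2182 kg/min

Let V be the unknown flow. Total out = 1430 + V.
water balance: 1229.8 + 0.279·V = 0.509·(1430 + V)
(0.279 − 0.509)·V = 0.509×1430 − 1229.8 = -501.93
V = -501.93 / -0.230 = 2182.3 kg/min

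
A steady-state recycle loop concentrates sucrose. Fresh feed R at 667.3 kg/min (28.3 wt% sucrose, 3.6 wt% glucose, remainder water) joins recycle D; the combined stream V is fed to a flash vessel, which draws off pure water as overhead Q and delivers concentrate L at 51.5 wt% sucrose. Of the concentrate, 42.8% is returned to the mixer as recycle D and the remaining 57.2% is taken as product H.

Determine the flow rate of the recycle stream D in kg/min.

Overall sucrose balance (none leaves overhead): sucrose in fresh feed = sucrose in product, i.e. 667.3×0.283 = (1−0.428)·L·0.515.
L = 188.85/(0.515×0.572) = 641.07 kg/min.
Recycle D = 0.428×641.07 = 274.38 kg/min.

274.4 kg/min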